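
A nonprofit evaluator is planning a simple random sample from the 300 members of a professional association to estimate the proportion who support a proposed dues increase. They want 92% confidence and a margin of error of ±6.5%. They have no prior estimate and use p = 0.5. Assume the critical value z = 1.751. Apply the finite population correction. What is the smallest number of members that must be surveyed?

Unadjusted: n₀ = 1.751² × 0.50 × 0.50 / 0.065² ≈ 181.42, so n₀ = 182.
Finite population correction with N = 300: n = n₀ / (1 + (n₀−1)/N) = 182 / (1 + 181/300) = 182 / 1.6033 ≈ 113.51.
Rounding up, n = 114.

114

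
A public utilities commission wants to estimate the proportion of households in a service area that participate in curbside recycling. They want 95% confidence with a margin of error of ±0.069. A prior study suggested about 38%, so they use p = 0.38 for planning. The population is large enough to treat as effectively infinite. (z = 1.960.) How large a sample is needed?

191

With p = 0.38, p(1−p) = 0.2356.
n = z²·p(1−p)/E² = 1.960² × 0.2356 / 0.069² = 3.8416 × 0.2356 / 0.004761 ≈ 190.10.
Rounding up gives n = 191.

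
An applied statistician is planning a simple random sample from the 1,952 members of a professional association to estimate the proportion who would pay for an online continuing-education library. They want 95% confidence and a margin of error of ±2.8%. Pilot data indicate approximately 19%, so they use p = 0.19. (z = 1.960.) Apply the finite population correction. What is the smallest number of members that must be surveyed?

Unadjusted: n₀ = 1.960² × 0.19 × 0.81 / 0.028² ≈ 754.11, so n₀ = 755.
Finite population correction with N = 1,952: n = n₀ / (1 + (n₀−1)/N) = 755 / (1 + 754/1952) = 755 / 1.3863 ≈ 544.63.
Rounding up, n = 545.

545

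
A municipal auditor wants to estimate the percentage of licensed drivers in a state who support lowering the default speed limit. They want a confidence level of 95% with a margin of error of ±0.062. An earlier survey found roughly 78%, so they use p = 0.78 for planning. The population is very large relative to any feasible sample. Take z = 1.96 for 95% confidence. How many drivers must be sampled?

With p = 0.78, p(1−p) = 0.1716.
n = z²·p(1−p)/E² = 1.96² × 0.1716 / 0.062² = 3.8416 × 0.1716 / 0.003844 ≈ 171.49.
Rounding up gives n = 172.

172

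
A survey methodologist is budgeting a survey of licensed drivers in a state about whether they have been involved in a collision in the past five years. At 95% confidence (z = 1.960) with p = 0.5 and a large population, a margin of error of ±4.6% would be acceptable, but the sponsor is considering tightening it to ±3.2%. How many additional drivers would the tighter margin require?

484

At ±4.6%: n = 1.960² × 0.2500 / 0.046² ≈ 453.88 → 454.
At ±3.2%: n = 1.960² × 0.2500 / 0.032² ≈ 937.89 → 938.
Additional respondents: 938 − 454 = 484.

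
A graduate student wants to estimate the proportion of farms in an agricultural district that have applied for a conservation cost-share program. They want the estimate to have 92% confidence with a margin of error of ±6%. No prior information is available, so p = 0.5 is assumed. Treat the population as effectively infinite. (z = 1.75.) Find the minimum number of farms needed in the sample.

With p = 0.5, p(1−p) = 0.25.
n = z²·p(1−p)/E² = 1.75² × 0.2500 / 0.060² = 3.0625 × 0.2500 / 0.003600 ≈ 212.67.
Rounding up gives n = 213.

213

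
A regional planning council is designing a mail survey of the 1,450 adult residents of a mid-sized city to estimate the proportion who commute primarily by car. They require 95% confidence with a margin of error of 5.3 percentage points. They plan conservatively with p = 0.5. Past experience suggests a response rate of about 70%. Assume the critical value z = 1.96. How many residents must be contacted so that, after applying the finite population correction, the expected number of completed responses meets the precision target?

Completed interviews needed (unadjusted): n₀ = 1.96² × 0.2500 / 0.053² ≈ 341.90 → 342.
FPC for N = 1,450: n = 342 / (1 + 341/1450) = 342 / 1.2352 ≈ 276.88 → 277.
At a 70% response rate, contacts needed = 277 / 0.70 ≈ 395.71 → 396.

396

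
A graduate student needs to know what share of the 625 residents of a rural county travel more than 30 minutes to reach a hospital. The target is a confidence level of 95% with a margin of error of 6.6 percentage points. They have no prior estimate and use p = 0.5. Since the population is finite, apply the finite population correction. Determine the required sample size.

For 95% confidence, z = 1.960.
Unadjusted: n₀ = 1.960² × 0.50 × 0.50 / 0.066² ≈ 220.48, so n₀ = 221.
Finite population correction with N = 625: n = n₀ / (1 + (n₀−1)/N) = 221 / (1 + 220/625) = 221 / 1.3520 ≈ 163.46.
Rounding up, n = 164.

164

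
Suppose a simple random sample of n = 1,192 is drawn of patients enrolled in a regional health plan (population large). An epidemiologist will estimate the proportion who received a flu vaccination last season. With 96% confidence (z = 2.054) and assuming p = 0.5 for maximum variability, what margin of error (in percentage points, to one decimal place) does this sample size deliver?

SE(p̂) = √[p(1−p)/n] = √[0.2500/1192] = 0.01448.
E = z × SE = 2.054 × 0.01448 = 0.02975, or 3.0 percentage points.

3.0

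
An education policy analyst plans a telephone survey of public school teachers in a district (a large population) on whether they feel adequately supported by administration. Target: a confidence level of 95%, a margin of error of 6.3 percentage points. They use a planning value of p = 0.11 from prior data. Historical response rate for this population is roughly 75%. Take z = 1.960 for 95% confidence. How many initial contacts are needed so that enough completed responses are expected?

127

Completed interviews needed: n₀ = 1.960² × 0.0979 / 0.063² ≈ 94.76 → 95.
At a 75% response rate, contacts needed = 95 / 0.75 ≈ 126.67 → 127.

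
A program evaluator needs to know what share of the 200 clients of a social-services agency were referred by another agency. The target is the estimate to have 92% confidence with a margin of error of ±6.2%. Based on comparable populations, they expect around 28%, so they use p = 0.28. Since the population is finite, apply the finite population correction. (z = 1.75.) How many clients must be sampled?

90

Unadjusted: n₀ = 1.75² × 0.28 × 0.72 / 0.062² ≈ 160.61, so n₀ = 161.
Finite population correction with N = 200: n = n₀ / (1 + (n₀−1)/N) = 161 / (1 + 160/200) = 161 / 1.8000 ≈ 89.44.
Rounding up, n = 90.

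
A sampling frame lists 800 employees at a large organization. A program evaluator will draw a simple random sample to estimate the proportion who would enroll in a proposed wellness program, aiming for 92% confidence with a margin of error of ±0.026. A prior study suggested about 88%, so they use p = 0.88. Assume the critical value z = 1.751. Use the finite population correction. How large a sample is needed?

Unadjusted: n₀ = 1.751² × 0.88 × 0.12 / 0.026² ≈ 478.95, so n₀ = 479.
Finite population correction with N = 800: n = n₀ / (1 + (n₀−1)/N) = 479 / (1 + 478/800) = 479 / 1.5975 ≈ 299.84.
Rounding up, n = 300.

300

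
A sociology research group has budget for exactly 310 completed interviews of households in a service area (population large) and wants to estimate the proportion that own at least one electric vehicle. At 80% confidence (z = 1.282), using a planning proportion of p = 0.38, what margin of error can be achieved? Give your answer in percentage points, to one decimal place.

3.5

SE(p̂) = √[p(1−p)/n] = √[0.2356/310] = 0.02757.
E = z × SE = 1.282 × 0.02757 = 0.03534, or 3.5 percentage points.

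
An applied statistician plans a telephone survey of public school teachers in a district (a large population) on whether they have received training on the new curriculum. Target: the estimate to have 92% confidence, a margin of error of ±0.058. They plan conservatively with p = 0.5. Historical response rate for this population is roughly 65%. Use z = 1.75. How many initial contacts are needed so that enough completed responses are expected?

Completed interviews needed: n₀ = 1.75² × 0.2500 / 0.058² ≈ 227.59 → 228.
At a 65% response rate, contacts needed = 228 / 0.65 ≈ 350.77 → 351.

351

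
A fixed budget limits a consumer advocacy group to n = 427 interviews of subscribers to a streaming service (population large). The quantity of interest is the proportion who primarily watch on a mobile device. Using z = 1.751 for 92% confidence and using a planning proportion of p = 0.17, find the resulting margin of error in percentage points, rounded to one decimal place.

SE(p̂) = √[p(1−p)/n] = √[0.1411/427] = 0.01818.
E = z × SE = 1.751 × 0.01818 = 0.03183, or 3.2 percentage points.

3.2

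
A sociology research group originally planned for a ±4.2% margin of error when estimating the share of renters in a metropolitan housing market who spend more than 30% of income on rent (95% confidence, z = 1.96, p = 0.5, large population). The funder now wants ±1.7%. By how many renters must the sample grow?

At ±4.2%: n = 1.96² × 0.2500 / 0.042² ≈ 544.44 → 545.
At ±1.7%: n = 1.96² × 0.2500 / 0.017² ≈ 3323.18 → 3324.
Additional respondents: 3324 − 545 = 2779.

2779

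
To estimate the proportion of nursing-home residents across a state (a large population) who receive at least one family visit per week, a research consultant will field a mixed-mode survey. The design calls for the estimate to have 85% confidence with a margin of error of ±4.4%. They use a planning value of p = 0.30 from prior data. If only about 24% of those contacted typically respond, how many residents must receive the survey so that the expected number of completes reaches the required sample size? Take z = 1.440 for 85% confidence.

938

Completed interviews needed: n₀ = 1.440² × 0.2100 / 0.044² ≈ 224.93 → 225.
At a 24% response rate, contacts needed = 225 / 0.24 ≈ 937.50 → 938.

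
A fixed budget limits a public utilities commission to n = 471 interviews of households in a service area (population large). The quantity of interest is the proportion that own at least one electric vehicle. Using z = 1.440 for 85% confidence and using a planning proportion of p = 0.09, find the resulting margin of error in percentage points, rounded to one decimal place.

SE(p̂) = √[p(1−p)/n] = √[0.0819/471] = 0.01319.
E = z × SE = 1.440 × 0.01319 = 0.01899, or 1.9 percentage points.

1.9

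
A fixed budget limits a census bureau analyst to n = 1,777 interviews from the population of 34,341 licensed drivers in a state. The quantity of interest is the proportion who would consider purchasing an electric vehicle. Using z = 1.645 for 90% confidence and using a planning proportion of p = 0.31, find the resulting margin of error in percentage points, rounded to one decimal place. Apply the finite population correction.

1.8

Finite-population factor: (N−n)/(N−1) = (34341−1777)/(34341−1) = 0.9483.
SE(p̂) = √[p(1−p)/n · (N−n)/(N−1)] = √[0.2139/1777 × 0.9483] = 0.01068.
E = z × SE = 1.645 × 0.01068 = 0.01758 ≈ 1.8 percentage points.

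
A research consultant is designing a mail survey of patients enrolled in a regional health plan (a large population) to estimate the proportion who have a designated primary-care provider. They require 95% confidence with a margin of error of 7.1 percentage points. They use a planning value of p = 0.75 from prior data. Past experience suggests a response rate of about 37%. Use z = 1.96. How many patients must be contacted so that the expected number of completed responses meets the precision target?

387

Completed interviews needed: n₀ = 1.96² × 0.1875 / 0.071² ≈ 142.89 → 143.
At a 37% response rate, contacts needed = 143 / 0.37 ≈ 386.49 → 387.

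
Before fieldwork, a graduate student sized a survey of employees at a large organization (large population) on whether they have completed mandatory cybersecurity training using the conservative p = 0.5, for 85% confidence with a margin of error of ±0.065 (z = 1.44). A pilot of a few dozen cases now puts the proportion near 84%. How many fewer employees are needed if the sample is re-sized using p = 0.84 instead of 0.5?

57

Conservative (p = 0.5): n = 1.44² × 0.25 / 0.065² ≈ 122.70 → 123.
Using p = 0.84: p(1−p) = 0.1344, so n = 1.44² × 0.1344 / 0.065² ≈ 65.96 → 66.
Reduction: 123 − 66 = 57.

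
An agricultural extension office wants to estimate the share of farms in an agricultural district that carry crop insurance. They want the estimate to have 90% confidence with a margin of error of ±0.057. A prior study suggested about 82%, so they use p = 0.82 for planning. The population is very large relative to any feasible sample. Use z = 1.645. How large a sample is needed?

With p = 0.82, p(1−p) = 0.1476.
n = z²·p(1−p)/E² = 1.645² × 0.1476 / 0.057² = 2.7060 × 0.1476 / 0.003249 ≈ 122.93.
Rounding up gives n = 123.

123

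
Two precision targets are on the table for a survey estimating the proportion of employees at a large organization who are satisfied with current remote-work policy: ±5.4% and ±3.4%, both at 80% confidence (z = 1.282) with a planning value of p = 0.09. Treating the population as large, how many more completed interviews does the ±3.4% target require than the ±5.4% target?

At ±5.4%: n = 1.282² × 0.0819 / 0.054² ≈ 46.16 → 47.
At ±3.4%: n = 1.282² × 0.0819 / 0.034² ≈ 116.44 → 117.
Additional respondents: 117 − 47 = 70.

70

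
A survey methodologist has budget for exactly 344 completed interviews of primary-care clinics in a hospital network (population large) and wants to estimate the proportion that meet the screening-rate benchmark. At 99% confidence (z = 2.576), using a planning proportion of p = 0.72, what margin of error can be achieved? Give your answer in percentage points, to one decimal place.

6.2

SE(p̂) = √[p(1−p)/n] = √[0.2016/344] = 0.02421.
E = z × SE = 2.576 × 0.02421 = 0.06236, or 6.2 percentage points.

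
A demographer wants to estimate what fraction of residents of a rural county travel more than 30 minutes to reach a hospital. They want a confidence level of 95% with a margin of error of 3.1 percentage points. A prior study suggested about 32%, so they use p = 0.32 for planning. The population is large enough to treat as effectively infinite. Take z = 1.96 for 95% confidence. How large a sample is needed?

870

With p = 0.32, p(1−p) = 0.2176.
n = z²·p(1−p)/E² = 1.96² × 0.2176 / 0.031² = 3.8416 × 0.2176 / 0.000961 ≈ 869.86.
Rounding up gives n = 870.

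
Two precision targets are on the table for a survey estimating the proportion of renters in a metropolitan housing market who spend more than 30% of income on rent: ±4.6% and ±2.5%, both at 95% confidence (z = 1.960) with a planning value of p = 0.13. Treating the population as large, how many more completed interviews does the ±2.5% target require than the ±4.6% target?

At ±4.6%: n = 1.960² × 0.1131 / 0.046² ≈ 205.33 → 206.
At ±2.5%: n = 1.960² × 0.1131 / 0.025² ≈ 695.18 → 696.
Additional respondents: 696 − 206 = 490.

490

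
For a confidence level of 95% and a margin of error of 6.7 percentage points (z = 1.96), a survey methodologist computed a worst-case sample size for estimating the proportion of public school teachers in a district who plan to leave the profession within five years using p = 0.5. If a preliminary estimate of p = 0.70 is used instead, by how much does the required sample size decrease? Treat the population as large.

34

Conservative (p = 0.5): n = 1.96² × 0.25 / 0.067² ≈ 213.95 → 214.
Using p = 0.70: p(1−p) = 0.2100, so n = 1.96² × 0.2100 / 0.067² ≈ 179.71 → 180.
Reduction: 214 − 180 = 34.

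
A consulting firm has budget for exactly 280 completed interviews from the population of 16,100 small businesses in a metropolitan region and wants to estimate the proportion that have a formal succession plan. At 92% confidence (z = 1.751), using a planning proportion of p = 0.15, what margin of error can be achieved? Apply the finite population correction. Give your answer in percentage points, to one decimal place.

3.7

Finite-population factor: (N−n)/(N−1) = (16100−280)/(16100−1) = 0.9827.
SE(p̂) = √[p(1−p)/n · (N−n)/(N−1)] = √[0.1275/280 × 0.9827] = 0.02115.
E = z × SE = 1.751 × 0.02115 = 0.03704 ≈ 3.7 percentage points.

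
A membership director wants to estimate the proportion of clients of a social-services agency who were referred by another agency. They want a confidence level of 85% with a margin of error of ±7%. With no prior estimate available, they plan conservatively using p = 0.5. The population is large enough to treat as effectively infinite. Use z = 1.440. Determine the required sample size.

With p = 0.5, p(1−p) = 0.25.
n = z²·p(1−p)/E² = 1.440² × 0.2500 / 0.070² = 2.0736 × 0.2500 / 0.004900 ≈ 105.80.
Rounding up gives n = 106.

106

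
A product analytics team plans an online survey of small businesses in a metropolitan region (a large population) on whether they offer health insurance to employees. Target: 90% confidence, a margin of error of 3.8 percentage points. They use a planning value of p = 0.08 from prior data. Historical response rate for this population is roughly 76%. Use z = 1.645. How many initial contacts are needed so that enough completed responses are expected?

182

Completed interviews needed: n₀ = 1.645² × 0.0736 / 0.038² ≈ 137.92 → 138.
At a 76% response rate, contacts needed = 138 / 0.76 ≈ 181.58 → 182.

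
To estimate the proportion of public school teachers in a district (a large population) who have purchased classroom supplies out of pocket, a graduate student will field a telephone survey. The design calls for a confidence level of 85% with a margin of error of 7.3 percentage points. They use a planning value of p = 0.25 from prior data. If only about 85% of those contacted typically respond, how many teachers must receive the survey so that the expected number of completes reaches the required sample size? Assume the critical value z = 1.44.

86

Completed interviews needed: n₀ = 1.44² × 0.1875 / 0.073² ≈ 72.96 → 73.
At an 85% response rate, contacts needed = 73 / 0.85 ≈ 85.88 → 86.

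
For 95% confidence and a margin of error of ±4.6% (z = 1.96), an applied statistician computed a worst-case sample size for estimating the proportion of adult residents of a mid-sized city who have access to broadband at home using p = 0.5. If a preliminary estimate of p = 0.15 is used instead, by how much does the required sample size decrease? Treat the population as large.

222

Conservative (p = 0.5): n = 1.96² × 0.25 / 0.046² ≈ 453.88 → 454.
Using p = 0.15: p(1−p) = 0.1275, so n = 1.96² × 0.1275 / 0.046² ≈ 231.48 → 232.
Reduction: 454 − 232 = 222.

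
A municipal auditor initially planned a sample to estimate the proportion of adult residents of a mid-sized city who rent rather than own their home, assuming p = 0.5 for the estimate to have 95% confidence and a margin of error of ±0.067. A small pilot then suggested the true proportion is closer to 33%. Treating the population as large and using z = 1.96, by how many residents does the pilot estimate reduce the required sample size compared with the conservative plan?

24

Conservative (p = 0.5): n = 1.96² × 0.25 / 0.067² ≈ 213.95 → 214.
Using p = 0.33: p(1−p) = 0.2211, so n = 1.96² × 0.2211 / 0.067² ≈ 189.21 → 190.
Reduction: 214 − 190 = 24.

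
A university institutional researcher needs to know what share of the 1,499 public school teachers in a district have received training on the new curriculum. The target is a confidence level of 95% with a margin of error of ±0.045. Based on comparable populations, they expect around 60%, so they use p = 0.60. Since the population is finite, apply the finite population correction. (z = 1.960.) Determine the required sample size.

Unadjusted: n₀ = 1.960² × 0.60 × 0.40 / 0.045² ≈ 455.30, so n₀ = 456.
Finite population correction with N = 1,499: n = n₀ / (1 + (n₀−1)/N) = 456 / (1 + 455/1499) = 456 / 1.3035 ≈ 349.82.
Rounding up, n = 350.

350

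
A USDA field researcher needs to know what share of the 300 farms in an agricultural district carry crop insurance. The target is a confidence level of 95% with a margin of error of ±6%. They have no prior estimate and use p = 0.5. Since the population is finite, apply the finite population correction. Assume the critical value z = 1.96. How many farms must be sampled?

142

Unadjusted: n₀ = 1.96² × 0.50 × 0.50 / 0.060² ≈ 266.78, so n₀ = 267.
Finite population correction with N = 300: n = n₀ / (1 + (n₀−1)/N) = 267 / (1 + 266/300) = 267 / 1.8867 ≈ 141.52.
Rounding up, n = 142.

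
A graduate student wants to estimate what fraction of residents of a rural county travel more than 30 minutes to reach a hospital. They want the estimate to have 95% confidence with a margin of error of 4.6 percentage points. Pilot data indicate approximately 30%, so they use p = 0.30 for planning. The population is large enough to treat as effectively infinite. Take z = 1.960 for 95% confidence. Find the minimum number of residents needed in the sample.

382

With p = 0.30, p(1−p) = 0.2100.
n = z²·p(1−p)/E² = 1.960² × 0.2100 / 0.046² = 3.8416 × 0.2100 / 0.002116 ≈ 381.26.
Rounding up gives n = 382.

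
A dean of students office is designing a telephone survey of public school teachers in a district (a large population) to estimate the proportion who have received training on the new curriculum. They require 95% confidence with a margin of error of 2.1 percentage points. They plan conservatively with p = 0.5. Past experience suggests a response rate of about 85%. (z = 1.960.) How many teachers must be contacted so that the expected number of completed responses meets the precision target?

Completed interviews needed: n₀ = 1.960² × 0.2500 / 0.021² ≈ 2177.78 → 2178.
At an 85% response rate, contacts needed = 2178 / 0.85 ≈ 2562.35 → 2563.

2563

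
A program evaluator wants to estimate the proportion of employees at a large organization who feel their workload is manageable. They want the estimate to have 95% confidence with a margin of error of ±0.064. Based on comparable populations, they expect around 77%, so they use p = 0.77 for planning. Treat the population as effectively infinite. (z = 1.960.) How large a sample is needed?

With p = 0.77, p(1−p) = 0.1771.
n = z²·p(1−p)/E² = 1.960² × 0.1771 / 0.064² = 3.8416 × 0.1771 / 0.004096 ≈ 166.10.
Rounding up gives n = 167.

167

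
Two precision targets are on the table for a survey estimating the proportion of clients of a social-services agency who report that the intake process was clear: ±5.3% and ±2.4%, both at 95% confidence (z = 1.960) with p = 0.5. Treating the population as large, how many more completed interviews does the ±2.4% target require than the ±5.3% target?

1326

At ±5.3%: n = 1.960² × 0.2500 / 0.053² ≈ 341.90 → 342.
At ±2.4%: n = 1.960² × 0.2500 / 0.024² ≈ 1667.36 → 1668.
Additional respondents: 1668 − 342 = 1326.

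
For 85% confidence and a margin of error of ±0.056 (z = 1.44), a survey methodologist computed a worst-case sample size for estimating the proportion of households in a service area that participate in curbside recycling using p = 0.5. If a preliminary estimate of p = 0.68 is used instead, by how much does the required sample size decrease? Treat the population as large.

Conservative (p = 0.5): n = 1.44² × 0.25 / 0.056² ≈ 165.31 → 166.
Using p = 0.68: p(1−p) = 0.2176, so n = 1.44² × 0.2176 / 0.056² ≈ 143.88 → 144.
Reduction: 166 − 144 = 22.

22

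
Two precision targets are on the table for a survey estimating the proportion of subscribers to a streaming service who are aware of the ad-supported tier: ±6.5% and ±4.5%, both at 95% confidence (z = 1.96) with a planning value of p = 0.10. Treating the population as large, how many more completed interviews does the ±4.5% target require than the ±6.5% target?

At ±6.5%: n = 1.96² × 0.0900 / 0.065² ≈ 81.83 → 82.
At ±4.5%: n = 1.96² × 0.0900 / 0.045² ≈ 170.74 → 171.
Additional respondents: 171 − 82 = 89.

89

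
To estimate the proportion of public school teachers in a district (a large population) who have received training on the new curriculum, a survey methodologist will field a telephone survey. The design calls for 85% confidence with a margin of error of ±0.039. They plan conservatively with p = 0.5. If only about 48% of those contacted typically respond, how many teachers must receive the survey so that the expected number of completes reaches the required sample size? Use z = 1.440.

Completed interviews needed: n₀ = 1.440² × 0.2500 / 0.039² ≈ 340.83 → 341.
At a 48% response rate, contacts needed = 341 / 0.48 ≈ 710.42 → 711.

711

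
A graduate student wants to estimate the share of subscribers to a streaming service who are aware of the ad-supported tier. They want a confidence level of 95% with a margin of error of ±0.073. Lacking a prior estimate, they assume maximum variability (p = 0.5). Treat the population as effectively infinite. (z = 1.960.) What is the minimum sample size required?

With p = 0.5, p(1−p) = 0.25.
n = z²·p(1−p)/E² = 1.960² × 0.2500 / 0.073² = 3.8416 × 0.2500 / 0.005329 ≈ 180.22.
Rounding up gives n = 181.

181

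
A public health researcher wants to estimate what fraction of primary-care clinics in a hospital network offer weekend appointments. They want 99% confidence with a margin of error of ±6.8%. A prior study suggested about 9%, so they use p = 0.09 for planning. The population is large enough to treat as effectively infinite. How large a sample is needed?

118

For 99% confidence, z = 2.58.
With p = 0.09, p(1−p) = 0.0819.
n = z²·p(1−p)/E² = 2.58² × 0.0819 / 0.068² = 6.6564 × 0.0819 / 0.004624 ≈ 117.90.
Rounding up gives n = 118.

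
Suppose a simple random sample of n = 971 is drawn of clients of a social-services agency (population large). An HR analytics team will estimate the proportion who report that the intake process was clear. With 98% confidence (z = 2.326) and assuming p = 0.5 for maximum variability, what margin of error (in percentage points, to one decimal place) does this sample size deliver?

3.7

SE(p̂) = √[p(1−p)/n] = √[0.2500/971] = 0.01605.
E = z × SE = 2.326 × 0.01605 = 0.03732, or 3.7 percentage points.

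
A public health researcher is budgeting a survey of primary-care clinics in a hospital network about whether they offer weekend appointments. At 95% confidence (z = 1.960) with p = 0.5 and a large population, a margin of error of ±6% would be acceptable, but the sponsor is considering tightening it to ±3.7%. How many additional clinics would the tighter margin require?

At ±6%: n = 1.960² × 0.2500 / 0.060² ≈ 266.78 → 267.
At ±3.7%: n = 1.960² × 0.2500 / 0.037² ≈ 701.53 → 702.
Additional respondents: 702 − 267 = 435.

435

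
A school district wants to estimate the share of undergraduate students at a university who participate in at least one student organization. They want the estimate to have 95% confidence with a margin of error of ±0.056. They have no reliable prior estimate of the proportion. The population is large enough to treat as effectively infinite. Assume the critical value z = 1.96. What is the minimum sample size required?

With no prior estimate, use p = 0.5, giving p(1−p) = 0.25.
n = z²·p(1−p)/E² = 1.96² × 0.2500 / 0.056² = 3.8416 × 0.2500 / 0.003136 ≈ 306.25.
Rounding up gives n = 307.

307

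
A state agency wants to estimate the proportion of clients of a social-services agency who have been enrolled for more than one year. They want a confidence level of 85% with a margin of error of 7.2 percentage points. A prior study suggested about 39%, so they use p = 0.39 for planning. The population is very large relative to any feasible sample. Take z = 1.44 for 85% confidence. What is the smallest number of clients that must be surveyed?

96

With p = 0.39, p(1−p) = 0.2379.
n = z²·p(1−p)/E² = 1.44² × 0.2379 / 0.072² = 2.0736 × 0.2379 / 0.005184 ≈ 95.16.
Rounding up gives n = 96.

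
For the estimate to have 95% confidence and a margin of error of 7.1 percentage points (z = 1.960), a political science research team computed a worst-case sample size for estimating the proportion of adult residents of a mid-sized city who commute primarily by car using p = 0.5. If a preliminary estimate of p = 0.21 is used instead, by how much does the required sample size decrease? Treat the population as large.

Conservative (p = 0.5): n = 1.960² × 0.25 / 0.071² ≈ 190.52 → 191.
Using p = 0.21: p(1−p) = 0.1659, so n = 1.960² × 0.1659 / 0.071² ≈ 126.43 → 127.
Reduction: 191 − 127 = 64.

64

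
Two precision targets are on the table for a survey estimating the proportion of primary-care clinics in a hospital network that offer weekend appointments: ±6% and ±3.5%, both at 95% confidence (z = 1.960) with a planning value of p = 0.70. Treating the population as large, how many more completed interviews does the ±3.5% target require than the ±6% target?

434

At ±6%: n = 1.960² × 0.2100 / 0.060² ≈ 224.09 → 225.
At ±3.5%: n = 1.960² × 0.2100 / 0.035² ≈ 658.56 → 659.
Additional respondents: 659 − 225 = 434.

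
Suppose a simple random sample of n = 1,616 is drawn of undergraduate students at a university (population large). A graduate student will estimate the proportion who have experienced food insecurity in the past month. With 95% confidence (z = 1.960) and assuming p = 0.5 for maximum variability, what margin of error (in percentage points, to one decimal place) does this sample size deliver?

SE(p̂) = √[p(1−p)/n] = √[0.2500/1616] = 0.01244.
E = z × SE = 1.960 × 0.01244 = 0.02438, or 2.4 percentage points.

2.4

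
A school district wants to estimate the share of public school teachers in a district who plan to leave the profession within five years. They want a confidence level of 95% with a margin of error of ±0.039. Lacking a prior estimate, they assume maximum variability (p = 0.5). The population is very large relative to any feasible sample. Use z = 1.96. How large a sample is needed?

With p = 0.5, p(1−p) = 0.25.
n = z²·p(1−p)/E² = 1.96² × 0.2500 / 0.039² = 3.8416 × 0.2500 / 0.001521 ≈ 631.43.
Rounding up gives n = 632.

632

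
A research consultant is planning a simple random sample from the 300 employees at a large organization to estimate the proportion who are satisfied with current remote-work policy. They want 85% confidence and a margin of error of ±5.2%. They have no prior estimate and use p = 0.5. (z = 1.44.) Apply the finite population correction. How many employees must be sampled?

Unadjusted: n₀ = 1.44² × 0.50 × 0.50 / 0.052² ≈ 191.72, so n₀ = 192.
Finite population correction with N = 300: n = n₀ / (1 + (n₀−1)/N) = 192 / (1 + 191/300) = 192 / 1.6367 ≈ 117.31.
Rounding up, n = 118.

118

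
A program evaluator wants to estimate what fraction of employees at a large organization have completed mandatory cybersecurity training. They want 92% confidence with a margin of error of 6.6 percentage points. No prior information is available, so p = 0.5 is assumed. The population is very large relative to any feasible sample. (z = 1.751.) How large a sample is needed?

With p = 0.5, p(1−p) = 0.25.
n = z²·p(1−p)/E² = 1.751² × 0.2500 / 0.066² = 3.0660 × 0.2500 / 0.004356 ≈ 175.96.
Rounding up gives n = 176.

176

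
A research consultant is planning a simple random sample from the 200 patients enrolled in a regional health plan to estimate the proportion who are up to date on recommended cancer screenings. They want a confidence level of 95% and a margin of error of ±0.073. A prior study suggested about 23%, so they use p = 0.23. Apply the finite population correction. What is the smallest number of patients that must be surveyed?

For 95% confidence, z = 1.960.
Unadjusted: n₀ = 1.960² × 0.23 × 0.77 / 0.073² ≈ 127.67, so n₀ = 128.
Finite population correction with N = 200: n = n₀ / (1 + (n₀−1)/N) = 128 / (1 + 127/200) = 128 / 1.6350 ≈ 78.29.
Rounding up, n = 79.

79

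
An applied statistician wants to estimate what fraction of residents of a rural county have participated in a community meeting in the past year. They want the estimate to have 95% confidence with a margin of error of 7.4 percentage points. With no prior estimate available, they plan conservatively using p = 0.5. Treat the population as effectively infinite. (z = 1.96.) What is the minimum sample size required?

176

With p = 0.5, p(1−p) = 0.25.
n = z²·p(1−p)/E² = 1.96² × 0.2500 / 0.074² = 3.8416 × 0.2500 / 0.005476 ≈ 175.38.
Rounding up gives n = 176.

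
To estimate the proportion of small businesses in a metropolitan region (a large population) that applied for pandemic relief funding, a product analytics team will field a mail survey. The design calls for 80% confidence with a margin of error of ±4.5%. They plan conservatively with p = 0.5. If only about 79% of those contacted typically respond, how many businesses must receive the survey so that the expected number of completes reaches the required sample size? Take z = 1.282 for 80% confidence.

257

Completed interviews needed: n₀ = 1.282² × 0.2500 / 0.045² ≈ 202.90 → 203.
At a 79% response rate, contacts needed = 203 / 0.79 ≈ 256.96 → 257.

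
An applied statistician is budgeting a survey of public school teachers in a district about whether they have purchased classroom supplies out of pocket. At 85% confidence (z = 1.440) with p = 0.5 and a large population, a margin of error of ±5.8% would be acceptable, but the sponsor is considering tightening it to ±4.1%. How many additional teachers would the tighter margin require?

154

At ±5.8%: n = 1.440² × 0.2500 / 0.058² ≈ 154.10 → 155.
At ±4.1%: n = 1.440² × 0.2500 / 0.041² ≈ 308.39 → 309.
Additional respondents: 309 − 155 = 154.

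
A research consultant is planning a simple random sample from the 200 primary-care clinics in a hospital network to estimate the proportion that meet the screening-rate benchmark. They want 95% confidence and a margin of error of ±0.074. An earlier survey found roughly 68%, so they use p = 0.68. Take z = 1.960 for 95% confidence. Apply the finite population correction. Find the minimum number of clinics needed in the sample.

Unadjusted: n₀ = 1.960² × 0.68 × 0.32 / 0.074² ≈ 152.65, so n₀ = 153.
Finite population correction with N = 200: n = n₀ / (1 + (n₀−1)/N) = 153 / (1 + 152/200) = 153 / 1.7600 ≈ 86.93.
Rounding up, n = 87.

87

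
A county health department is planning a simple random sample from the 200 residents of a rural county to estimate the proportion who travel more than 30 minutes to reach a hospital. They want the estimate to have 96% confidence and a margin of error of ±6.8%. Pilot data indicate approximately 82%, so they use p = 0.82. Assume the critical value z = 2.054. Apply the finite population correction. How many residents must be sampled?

81

Unadjusted: n₀ = 2.054² × 0.82 × 0.18 / 0.068² ≈ 134.67, so n₀ = 135.
Finite population correction with N = 200: n = n₀ / (1 + (n₀−1)/N) = 135 / (1 + 134/200) = 135 / 1.6700 ≈ 80.84.
Rounding up, n = 81.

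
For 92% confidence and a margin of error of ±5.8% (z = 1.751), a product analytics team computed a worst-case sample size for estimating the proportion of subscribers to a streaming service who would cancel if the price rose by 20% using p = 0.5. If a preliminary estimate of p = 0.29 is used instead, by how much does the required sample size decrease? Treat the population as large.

Conservative (p = 0.5): n = 1.751² × 0.25 / 0.058² ≈ 227.85 → 228.
Using p = 0.29: p(1−p) = 0.2059, so n = 1.751² × 0.2059 / 0.058² ≈ 187.66 → 188.
Reduction: 228 − 188 = 40.

40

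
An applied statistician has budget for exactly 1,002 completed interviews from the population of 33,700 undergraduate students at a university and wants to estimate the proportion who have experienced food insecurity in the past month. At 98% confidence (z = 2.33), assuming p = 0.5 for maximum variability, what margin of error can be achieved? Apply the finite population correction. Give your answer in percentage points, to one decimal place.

Finite-population factor: (N−n)/(N−1) = (33700−1002)/(33700−1) = 0.9703.
SE(p̂) = √[p(1−p)/n · (N−n)/(N−1)] = √[0.2500/1002 × 0.9703] = 0.01556.
E = z × SE = 2.33 × 0.01556 = 0.03625 ≈ 3.6 percentage points.

3.6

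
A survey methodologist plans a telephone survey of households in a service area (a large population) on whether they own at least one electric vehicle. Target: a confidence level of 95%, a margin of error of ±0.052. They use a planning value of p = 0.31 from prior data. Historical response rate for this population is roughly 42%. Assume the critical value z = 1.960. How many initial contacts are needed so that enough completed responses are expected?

Completed interviews needed: n₀ = 1.960² × 0.2139 / 0.052² ≈ 303.89 → 304.
At a 42% response rate, contacts needed = 304 / 0.42 ≈ 723.81 → 724.

724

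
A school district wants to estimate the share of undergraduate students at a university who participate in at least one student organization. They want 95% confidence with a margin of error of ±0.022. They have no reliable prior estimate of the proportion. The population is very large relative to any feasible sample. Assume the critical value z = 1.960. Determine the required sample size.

1985

With no prior estimate, use p = 0.5, giving p(1−p) = 0.25.
n = z²·p(1−p)/E² = 1.960² × 0.2500 / 0.022² = 3.8416 × 0.2500 / 0.000484 ≈ 1984.30.
Rounding up gives n = 1985.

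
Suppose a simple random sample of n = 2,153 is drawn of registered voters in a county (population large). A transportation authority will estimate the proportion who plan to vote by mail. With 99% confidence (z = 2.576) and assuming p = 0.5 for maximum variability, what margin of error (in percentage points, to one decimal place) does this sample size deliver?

2.8

SE(p̂) = √[p(1−p)/n] = √[0.2500/2153] = 0.01078.
E = z × SE = 2.576 × 0.01078 = 0.02776, or 2.8 percentage points.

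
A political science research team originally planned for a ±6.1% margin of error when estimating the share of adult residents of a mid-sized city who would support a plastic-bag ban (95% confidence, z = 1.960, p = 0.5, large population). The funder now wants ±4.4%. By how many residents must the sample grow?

At ±6.1%: n = 1.960² × 0.2500 / 0.061² ≈ 258.10 → 259.
At ±4.4%: n = 1.960² × 0.2500 / 0.044² ≈ 496.07 → 497.
Additional respondents: 497 − 259 = 238.

238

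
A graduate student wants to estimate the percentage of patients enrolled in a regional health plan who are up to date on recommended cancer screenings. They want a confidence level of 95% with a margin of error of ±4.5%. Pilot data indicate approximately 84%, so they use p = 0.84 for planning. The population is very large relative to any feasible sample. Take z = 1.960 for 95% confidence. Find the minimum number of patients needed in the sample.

With p = 0.84, p(1−p) = 0.1344.
n = z²·p(1−p)/E² = 1.960² × 0.1344 / 0.045² = 3.8416 × 0.1344 / 0.002025 ≈ 254.97.
Rounding up gives n = 255.

255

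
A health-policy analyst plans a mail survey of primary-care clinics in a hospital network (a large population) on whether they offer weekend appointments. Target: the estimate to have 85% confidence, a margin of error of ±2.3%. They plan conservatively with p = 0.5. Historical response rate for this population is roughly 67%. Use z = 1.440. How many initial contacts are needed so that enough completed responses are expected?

1463

Completed interviews needed: n₀ = 1.440² × 0.2500 / 0.023² ≈ 979.96 → 980.
At a 67% response rate, contacts needed = 980 / 0.67 ≈ 1462.69 → 1463.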